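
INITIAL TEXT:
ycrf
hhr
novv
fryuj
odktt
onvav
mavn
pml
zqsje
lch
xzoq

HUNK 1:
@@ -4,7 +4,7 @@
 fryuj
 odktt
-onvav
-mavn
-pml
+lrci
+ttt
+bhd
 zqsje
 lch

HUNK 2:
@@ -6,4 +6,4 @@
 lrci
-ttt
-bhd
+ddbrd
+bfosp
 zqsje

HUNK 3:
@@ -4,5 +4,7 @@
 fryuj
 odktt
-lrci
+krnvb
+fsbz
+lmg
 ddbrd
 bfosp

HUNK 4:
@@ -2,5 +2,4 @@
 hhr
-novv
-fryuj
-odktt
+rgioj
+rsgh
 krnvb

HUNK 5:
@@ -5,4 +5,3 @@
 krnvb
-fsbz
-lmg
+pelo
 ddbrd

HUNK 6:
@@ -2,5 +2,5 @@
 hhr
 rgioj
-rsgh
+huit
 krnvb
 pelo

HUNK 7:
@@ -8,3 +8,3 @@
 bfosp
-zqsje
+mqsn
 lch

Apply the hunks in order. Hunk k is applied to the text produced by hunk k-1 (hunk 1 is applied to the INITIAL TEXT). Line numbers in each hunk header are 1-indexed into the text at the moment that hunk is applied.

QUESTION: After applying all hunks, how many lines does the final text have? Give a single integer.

Hunk 1: at line 4 remove [onvav,mavn,pml] add [lrci,ttt,bhd] -> 11 lines: ycrf hhr novv fryuj odktt lrci ttt bhd zqsje lch xzoq
Hunk 2: at line 6 remove [ttt,bhd] add [ddbrd,bfosp] -> 11 lines: ycrf hhr novv fryuj odktt lrci ddbrd bfosp zqsje lch xzoq
Hunk 3: at line 4 remove [lrci] add [krnvb,fsbz,lmg] -> 13 lines: ycrf hhr novv fryuj odktt krnvb fsbz lmg ddbrd bfosp zqsje lch xzoq
Hunk 4: at line 2 remove [novv,fryuj,odktt] add [rgioj,rsgh] -> 12 lines: ycrf hhr rgioj rsgh krnvb fsbz lmg ddbrd bfosp zqsje lch xzoq
Hunk 5: at line 5 remove [fsbz,lmg] add [pelo] -> 11 lines: ycrf hhr rgioj rsgh krnvb pelo ddbrd bfosp zqsje lch xzoq
Hunk 6: at line 2 remove [rsgh] add [huit] -> 11 lines: ycrf hhr rgioj huit krnvb pelo ddbrd bfosp zqsje lch xzoq
Hunk 7: at line 8 remove [zqsje] add [mqsn] -> 11 lines: ycrf hhr rgioj huit krnvb pelo ddbrd bfosp mqsn lch xzoq
Final line count: 11

Answer: 11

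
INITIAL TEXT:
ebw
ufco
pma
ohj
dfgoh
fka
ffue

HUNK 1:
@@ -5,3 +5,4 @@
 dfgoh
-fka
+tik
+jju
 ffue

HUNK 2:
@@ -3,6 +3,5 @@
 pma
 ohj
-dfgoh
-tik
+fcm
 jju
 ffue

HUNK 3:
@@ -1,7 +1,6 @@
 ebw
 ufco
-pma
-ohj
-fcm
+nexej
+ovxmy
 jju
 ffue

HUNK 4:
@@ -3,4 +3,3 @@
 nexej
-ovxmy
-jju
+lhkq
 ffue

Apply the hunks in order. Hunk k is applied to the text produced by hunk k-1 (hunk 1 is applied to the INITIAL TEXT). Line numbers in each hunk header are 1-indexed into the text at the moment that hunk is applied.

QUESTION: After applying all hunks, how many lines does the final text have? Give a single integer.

Answer: 5

Derivation:
Hunk 1: at line 5 remove [fka] add [tik,jju] -> 8 lines: ebw ufco pma ohj dfgoh tik jju ffue
Hunk 2: at line 3 remove [dfgoh,tik] add [fcm] -> 7 lines: ebw ufco pma ohj fcm jju ffue
Hunk 3: at line 1 remove [pma,ohj,fcm] add [nexej,ovxmy] -> 6 lines: ebw ufco nexej ovxmy jju ffue
Hunk 4: at line 3 remove [ovxmy,jju] add [lhkq] -> 5 lines: ebw ufco nexej lhkq ffue
Final line count: 5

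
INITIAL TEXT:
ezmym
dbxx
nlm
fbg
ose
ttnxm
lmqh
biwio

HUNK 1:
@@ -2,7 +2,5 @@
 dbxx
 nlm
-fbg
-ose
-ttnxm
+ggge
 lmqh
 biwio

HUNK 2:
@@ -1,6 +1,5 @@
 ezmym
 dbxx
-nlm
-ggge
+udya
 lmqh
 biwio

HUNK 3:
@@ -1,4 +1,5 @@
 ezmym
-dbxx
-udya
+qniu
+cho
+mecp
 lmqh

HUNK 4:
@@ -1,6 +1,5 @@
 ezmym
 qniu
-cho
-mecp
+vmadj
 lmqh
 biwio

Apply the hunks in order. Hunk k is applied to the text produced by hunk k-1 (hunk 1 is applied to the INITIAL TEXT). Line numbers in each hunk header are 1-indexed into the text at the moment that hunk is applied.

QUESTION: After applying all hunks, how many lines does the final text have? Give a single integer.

Hunk 1: at line 2 remove [fbg,ose,ttnxm] add [ggge] -> 6 lines: ezmym dbxx nlm ggge lmqh biwio
Hunk 2: at line 1 remove [nlm,ggge] add [udya] -> 5 lines: ezmym dbxx udya lmqh biwio
Hunk 3: at line 1 remove [dbxx,udya] add [qniu,cho,mecp] -> 6 lines: ezmym qniu cho mecp lmqh biwio
Hunk 4: at line 1 remove [cho,mecp] add [vmadj] -> 5 lines: ezmym qniu vmadj lmqh biwio
Final line count: 5

Answer: 5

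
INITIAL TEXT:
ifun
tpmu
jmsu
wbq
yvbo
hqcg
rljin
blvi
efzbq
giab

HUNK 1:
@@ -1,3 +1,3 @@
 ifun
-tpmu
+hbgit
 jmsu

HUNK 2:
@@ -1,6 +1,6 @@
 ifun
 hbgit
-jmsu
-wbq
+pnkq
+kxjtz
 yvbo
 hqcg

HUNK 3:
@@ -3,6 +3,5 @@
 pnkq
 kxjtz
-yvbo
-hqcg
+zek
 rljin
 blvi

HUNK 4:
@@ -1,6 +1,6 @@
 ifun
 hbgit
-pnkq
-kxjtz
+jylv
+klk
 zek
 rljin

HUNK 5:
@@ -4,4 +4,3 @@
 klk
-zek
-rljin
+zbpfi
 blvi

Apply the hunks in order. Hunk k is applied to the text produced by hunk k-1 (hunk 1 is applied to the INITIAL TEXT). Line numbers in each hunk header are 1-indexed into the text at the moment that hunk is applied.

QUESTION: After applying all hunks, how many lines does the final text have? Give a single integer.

Answer: 8

Derivation:
Hunk 1: at line 1 remove [tpmu] add [hbgit] -> 10 lines: ifun hbgit jmsu wbq yvbo hqcg rljin blvi efzbq giab
Hunk 2: at line 1 remove [jmsu,wbq] add [pnkq,kxjtz] -> 10 lines: ifun hbgit pnkq kxjtz yvbo hqcg rljin blvi efzbq giab
Hunk 3: at line 3 remove [yvbo,hqcg] add [zek] -> 9 lines: ifun hbgit pnkq kxjtz zek rljin blvi efzbq giab
Hunk 4: at line 1 remove [pnkq,kxjtz] add [jylv,klk] -> 9 lines: ifun hbgit jylv klk zek rljin blvi efzbq giab
Hunk 5: at line 4 remove [zek,rljin] add [zbpfi] -> 8 lines: ifun hbgit jylv klk zbpfi blvi efzbq giab
Final line count: 8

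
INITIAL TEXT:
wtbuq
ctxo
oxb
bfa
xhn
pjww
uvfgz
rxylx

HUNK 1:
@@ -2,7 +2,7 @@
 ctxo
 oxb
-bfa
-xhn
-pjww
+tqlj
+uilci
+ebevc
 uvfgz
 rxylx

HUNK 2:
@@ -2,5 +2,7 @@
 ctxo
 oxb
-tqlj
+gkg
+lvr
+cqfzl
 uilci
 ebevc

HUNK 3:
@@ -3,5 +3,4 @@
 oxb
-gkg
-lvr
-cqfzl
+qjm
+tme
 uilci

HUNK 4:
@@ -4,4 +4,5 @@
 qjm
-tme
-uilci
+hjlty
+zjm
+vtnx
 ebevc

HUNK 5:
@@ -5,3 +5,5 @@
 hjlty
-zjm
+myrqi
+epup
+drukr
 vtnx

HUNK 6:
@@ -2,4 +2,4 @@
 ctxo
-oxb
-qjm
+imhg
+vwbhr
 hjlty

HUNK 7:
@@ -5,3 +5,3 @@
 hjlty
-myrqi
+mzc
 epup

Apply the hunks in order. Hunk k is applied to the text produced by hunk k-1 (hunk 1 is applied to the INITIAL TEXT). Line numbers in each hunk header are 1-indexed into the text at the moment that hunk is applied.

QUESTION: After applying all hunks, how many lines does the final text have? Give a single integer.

Answer: 12

Derivation:
Hunk 1: at line 2 remove [bfa,xhn,pjww] add [tqlj,uilci,ebevc] -> 8 lines: wtbuq ctxo oxb tqlj uilci ebevc uvfgz rxylx
Hunk 2: at line 2 remove [tqlj] add [gkg,lvr,cqfzl] -> 10 lines: wtbuq ctxo oxb gkg lvr cqfzl uilci ebevc uvfgz rxylx
Hunk 3: at line 3 remove [gkg,lvr,cqfzl] add [qjm,tme] -> 9 lines: wtbuq ctxo oxb qjm tme uilci ebevc uvfgz rxylx
Hunk 4: at line 4 remove [tme,uilci] add [hjlty,zjm,vtnx] -> 10 lines: wtbuq ctxo oxb qjm hjlty zjm vtnx ebevc uvfgz rxylx
Hunk 5: at line 5 remove [zjm] add [myrqi,epup,drukr] -> 12 lines: wtbuq ctxo oxb qjm hjlty myrqi epup drukr vtnx ebevc uvfgz rxylx
Hunk 6: at line 2 remove [oxb,qjm] add [imhg,vwbhr] -> 12 lines: wtbuq ctxo imhg vwbhr hjlty myrqi epup drukr vtnx ebevc uvfgz rxylx
Hunk 7: at line 5 remove [myrqi] add [mzc] -> 12 lines: wtbuq ctxo imhg vwbhr hjlty mzc epup drukr vtnx ebevc uvfgz rxylx
Final line count: 12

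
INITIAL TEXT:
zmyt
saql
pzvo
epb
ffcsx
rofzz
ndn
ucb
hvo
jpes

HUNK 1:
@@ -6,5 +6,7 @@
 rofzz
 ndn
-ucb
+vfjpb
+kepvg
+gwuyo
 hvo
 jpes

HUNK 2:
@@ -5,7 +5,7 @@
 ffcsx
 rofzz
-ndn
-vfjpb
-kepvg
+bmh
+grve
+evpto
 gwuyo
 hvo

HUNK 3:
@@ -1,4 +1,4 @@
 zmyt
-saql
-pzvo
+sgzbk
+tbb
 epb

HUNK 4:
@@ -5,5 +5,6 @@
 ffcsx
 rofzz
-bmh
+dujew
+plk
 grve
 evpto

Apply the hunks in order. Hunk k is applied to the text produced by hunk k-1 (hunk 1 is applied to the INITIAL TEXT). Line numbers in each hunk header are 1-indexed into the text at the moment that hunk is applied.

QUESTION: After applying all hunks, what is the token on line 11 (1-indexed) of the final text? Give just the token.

Answer: gwuyo

Derivation:
Hunk 1: at line 6 remove [ucb] add [vfjpb,kepvg,gwuyo] -> 12 lines: zmyt saql pzvo epb ffcsx rofzz ndn vfjpb kepvg gwuyo hvo jpes
Hunk 2: at line 5 remove [ndn,vfjpb,kepvg] add [bmh,grve,evpto] -> 12 lines: zmyt saql pzvo epb ffcsx rofzz bmh grve evpto gwuyo hvo jpes
Hunk 3: at line 1 remove [saql,pzvo] add [sgzbk,tbb] -> 12 lines: zmyt sgzbk tbb epb ffcsx rofzz bmh grve evpto gwuyo hvo jpes
Hunk 4: at line 5 remove [bmh] add [dujew,plk] -> 13 lines: zmyt sgzbk tbb epb ffcsx rofzz dujew plk grve evpto gwuyo hvo jpes
Final line 11: gwuyo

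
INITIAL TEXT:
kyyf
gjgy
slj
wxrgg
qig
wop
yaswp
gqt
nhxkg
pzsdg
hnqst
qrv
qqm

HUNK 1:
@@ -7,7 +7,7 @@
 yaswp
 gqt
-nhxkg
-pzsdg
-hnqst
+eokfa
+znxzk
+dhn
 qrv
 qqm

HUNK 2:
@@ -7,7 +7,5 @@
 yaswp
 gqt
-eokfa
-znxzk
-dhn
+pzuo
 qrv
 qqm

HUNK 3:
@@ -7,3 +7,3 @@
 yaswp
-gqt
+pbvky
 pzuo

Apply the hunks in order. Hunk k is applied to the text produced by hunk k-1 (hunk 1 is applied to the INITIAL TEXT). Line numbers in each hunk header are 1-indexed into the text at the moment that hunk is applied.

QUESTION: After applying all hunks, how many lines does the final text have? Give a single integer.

Hunk 1: at line 7 remove [nhxkg,pzsdg,hnqst] add [eokfa,znxzk,dhn] -> 13 lines: kyyf gjgy slj wxrgg qig wop yaswp gqt eokfa znxzk dhn qrv qqm
Hunk 2: at line 7 remove [eokfa,znxzk,dhn] add [pzuo] -> 11 lines: kyyf gjgy slj wxrgg qig wop yaswp gqt pzuo qrv qqm
Hunk 3: at line 7 remove [gqt] add [pbvky] -> 11 lines: kyyf gjgy slj wxrgg qig wop yaswp pbvky pzuo qrv qqm
Final line count: 11

Answer: 11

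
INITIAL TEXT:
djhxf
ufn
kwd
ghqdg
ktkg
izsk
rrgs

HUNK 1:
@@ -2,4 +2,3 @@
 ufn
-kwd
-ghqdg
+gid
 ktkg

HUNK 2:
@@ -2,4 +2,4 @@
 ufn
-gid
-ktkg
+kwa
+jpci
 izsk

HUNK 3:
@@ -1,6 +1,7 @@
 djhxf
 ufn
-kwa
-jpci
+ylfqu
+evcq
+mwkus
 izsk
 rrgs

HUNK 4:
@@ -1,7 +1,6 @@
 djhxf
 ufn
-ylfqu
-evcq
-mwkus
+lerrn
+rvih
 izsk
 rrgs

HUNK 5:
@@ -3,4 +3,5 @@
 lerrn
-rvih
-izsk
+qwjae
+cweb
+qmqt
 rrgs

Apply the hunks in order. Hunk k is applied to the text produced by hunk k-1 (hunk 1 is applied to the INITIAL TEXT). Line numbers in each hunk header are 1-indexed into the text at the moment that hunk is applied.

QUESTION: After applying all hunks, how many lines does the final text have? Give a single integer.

Answer: 7

Derivation:
Hunk 1: at line 2 remove [kwd,ghqdg] add [gid] -> 6 lines: djhxf ufn gid ktkg izsk rrgs
Hunk 2: at line 2 remove [gid,ktkg] add [kwa,jpci] -> 6 lines: djhxf ufn kwa jpci izsk rrgs
Hunk 3: at line 1 remove [kwa,jpci] add [ylfqu,evcq,mwkus] -> 7 lines: djhxf ufn ylfqu evcq mwkus izsk rrgs
Hunk 4: at line 1 remove [ylfqu,evcq,mwkus] add [lerrn,rvih] -> 6 lines: djhxf ufn lerrn rvih izsk rrgs
Hunk 5: at line 3 remove [rvih,izsk] add [qwjae,cweb,qmqt] -> 7 lines: djhxf ufn lerrn qwjae cweb qmqt rrgs
Final line count: 7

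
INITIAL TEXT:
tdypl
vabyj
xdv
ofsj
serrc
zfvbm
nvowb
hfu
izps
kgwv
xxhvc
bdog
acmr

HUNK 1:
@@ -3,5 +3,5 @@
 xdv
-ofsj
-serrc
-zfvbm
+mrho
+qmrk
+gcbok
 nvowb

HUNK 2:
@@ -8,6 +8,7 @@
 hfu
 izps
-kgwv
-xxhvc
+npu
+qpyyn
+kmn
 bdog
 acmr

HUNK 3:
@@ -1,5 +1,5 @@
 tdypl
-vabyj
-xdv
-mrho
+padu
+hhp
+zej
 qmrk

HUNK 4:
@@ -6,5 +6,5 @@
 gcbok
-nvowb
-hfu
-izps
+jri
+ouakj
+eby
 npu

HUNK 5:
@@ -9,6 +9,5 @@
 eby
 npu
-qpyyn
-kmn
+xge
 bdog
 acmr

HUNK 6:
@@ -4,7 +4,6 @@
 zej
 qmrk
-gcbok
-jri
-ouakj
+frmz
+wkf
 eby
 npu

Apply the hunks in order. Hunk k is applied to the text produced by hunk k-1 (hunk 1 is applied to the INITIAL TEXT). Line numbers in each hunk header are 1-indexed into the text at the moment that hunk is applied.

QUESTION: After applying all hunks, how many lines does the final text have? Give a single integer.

Answer: 12

Derivation:
Hunk 1: at line 3 remove [ofsj,serrc,zfvbm] add [mrho,qmrk,gcbok] -> 13 lines: tdypl vabyj xdv mrho qmrk gcbok nvowb hfu izps kgwv xxhvc bdog acmr
Hunk 2: at line 8 remove [kgwv,xxhvc] add [npu,qpyyn,kmn] -> 14 lines: tdypl vabyj xdv mrho qmrk gcbok nvowb hfu izps npu qpyyn kmn bdog acmr
Hunk 3: at line 1 remove [vabyj,xdv,mrho] add [padu,hhp,zej] -> 14 lines: tdypl padu hhp zej qmrk gcbok nvowb hfu izps npu qpyyn kmn bdog acmr
Hunk 4: at line 6 remove [nvowb,hfu,izps] add [jri,ouakj,eby] -> 14 lines: tdypl padu hhp zej qmrk gcbok jri ouakj eby npu qpyyn kmn bdog acmr
Hunk 5: at line 9 remove [qpyyn,kmn] add [xge] -> 13 lines: tdypl padu hhp zej qmrk gcbok jri ouakj eby npu xge bdog acmr
Hunk 6: at line 4 remove [gcbok,jri,ouakj] add [frmz,wkf] -> 12 lines: tdypl padu hhp zej qmrk frmz wkf eby npu xge bdog acmr
Final line count: 12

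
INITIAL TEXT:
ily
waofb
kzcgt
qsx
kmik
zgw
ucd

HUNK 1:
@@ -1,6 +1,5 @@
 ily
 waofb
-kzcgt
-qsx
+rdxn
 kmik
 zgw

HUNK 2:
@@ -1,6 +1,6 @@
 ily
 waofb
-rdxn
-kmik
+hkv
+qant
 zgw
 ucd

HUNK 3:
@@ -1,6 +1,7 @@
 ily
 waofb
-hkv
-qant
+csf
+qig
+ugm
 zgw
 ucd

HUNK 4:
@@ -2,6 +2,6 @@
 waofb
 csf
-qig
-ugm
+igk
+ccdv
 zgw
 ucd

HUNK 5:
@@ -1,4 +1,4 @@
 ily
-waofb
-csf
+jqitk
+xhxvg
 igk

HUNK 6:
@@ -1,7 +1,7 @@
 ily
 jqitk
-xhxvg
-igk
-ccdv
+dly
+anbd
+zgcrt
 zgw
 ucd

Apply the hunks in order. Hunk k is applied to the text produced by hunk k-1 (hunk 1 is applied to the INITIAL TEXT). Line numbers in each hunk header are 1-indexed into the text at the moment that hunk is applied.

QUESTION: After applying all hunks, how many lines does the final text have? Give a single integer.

Answer: 7

Derivation:
Hunk 1: at line 1 remove [kzcgt,qsx] add [rdxn] -> 6 lines: ily waofb rdxn kmik zgw ucd
Hunk 2: at line 1 remove [rdxn,kmik] add [hkv,qant] -> 6 lines: ily waofb hkv qant zgw ucd
Hunk 3: at line 1 remove [hkv,qant] add [csf,qig,ugm] -> 7 lines: ily waofb csf qig ugm zgw ucd
Hunk 4: at line 2 remove [qig,ugm] add [igk,ccdv] -> 7 lines: ily waofb csf igk ccdv zgw ucd
Hunk 5: at line 1 remove [waofb,csf] add [jqitk,xhxvg] -> 7 lines: ily jqitk xhxvg igk ccdv zgw ucd
Hunk 6: at line 1 remove [xhxvg,igk,ccdv] add [dly,anbd,zgcrt] -> 7 lines: ily jqitk dly anbd zgcrt zgw ucd
Final line count: 7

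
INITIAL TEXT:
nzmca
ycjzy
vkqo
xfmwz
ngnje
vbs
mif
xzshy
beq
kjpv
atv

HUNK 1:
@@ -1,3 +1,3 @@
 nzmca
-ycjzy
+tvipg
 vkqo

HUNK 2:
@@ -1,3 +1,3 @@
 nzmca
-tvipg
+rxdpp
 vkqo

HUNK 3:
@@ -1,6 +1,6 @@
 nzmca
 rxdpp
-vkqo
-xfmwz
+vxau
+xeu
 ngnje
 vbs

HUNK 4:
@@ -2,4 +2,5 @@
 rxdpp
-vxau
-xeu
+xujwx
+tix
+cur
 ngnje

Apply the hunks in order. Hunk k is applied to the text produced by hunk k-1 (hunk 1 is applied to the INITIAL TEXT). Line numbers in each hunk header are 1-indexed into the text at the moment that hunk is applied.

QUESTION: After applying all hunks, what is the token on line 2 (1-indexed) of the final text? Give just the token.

Hunk 1: at line 1 remove [ycjzy] add [tvipg] -> 11 lines: nzmca tvipg vkqo xfmwz ngnje vbs mif xzshy beq kjpv atv
Hunk 2: at line 1 remove [tvipg] add [rxdpp] -> 11 lines: nzmca rxdpp vkqo xfmwz ngnje vbs mif xzshy beq kjpv atv
Hunk 3: at line 1 remove [vkqo,xfmwz] add [vxau,xeu] -> 11 lines: nzmca rxdpp vxau xeu ngnje vbs mif xzshy beq kjpv atv
Hunk 4: at line 2 remove [vxau,xeu] add [xujwx,tix,cur] -> 12 lines: nzmca rxdpp xujwx tix cur ngnje vbs mif xzshy beq kjpv atv
Final line 2: rxdpp

Answer: rxdpp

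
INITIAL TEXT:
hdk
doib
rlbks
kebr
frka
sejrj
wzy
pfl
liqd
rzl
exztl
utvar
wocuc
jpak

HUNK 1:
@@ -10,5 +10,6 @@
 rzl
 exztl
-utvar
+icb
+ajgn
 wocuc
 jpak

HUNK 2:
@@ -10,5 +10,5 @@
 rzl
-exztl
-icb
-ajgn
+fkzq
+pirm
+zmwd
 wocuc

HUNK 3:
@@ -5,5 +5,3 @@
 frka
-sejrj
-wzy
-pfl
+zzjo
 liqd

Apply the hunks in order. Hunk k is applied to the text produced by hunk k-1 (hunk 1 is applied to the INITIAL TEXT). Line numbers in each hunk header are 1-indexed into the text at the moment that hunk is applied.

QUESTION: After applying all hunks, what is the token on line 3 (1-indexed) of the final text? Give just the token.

Answer: rlbks

Derivation:
Hunk 1: at line 10 remove [utvar] add [icb,ajgn] -> 15 lines: hdk doib rlbks kebr frka sejrj wzy pfl liqd rzl exztl icb ajgn wocuc jpak
Hunk 2: at line 10 remove [exztl,icb,ajgn] add [fkzq,pirm,zmwd] -> 15 lines: hdk doib rlbks kebr frka sejrj wzy pfl liqd rzl fkzq pirm zmwd wocuc jpak
Hunk 3: at line 5 remove [sejrj,wzy,pfl] add [zzjo] -> 13 lines: hdk doib rlbks kebr frka zzjo liqd rzl fkzq pirm zmwd wocuc jpak
Final line 3: rlbks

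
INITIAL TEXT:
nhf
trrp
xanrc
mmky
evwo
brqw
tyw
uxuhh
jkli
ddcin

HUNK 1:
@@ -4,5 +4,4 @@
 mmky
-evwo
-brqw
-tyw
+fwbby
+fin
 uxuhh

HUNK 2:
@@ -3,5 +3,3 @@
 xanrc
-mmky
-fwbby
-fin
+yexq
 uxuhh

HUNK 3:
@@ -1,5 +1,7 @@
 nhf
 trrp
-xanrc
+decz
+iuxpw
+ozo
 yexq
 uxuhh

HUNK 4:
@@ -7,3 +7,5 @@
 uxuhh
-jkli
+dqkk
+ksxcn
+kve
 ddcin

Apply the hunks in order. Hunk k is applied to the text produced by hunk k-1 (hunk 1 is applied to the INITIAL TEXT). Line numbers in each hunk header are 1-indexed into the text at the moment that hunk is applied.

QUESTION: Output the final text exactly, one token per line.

Hunk 1: at line 4 remove [evwo,brqw,tyw] add [fwbby,fin] -> 9 lines: nhf trrp xanrc mmky fwbby fin uxuhh jkli ddcin
Hunk 2: at line 3 remove [mmky,fwbby,fin] add [yexq] -> 7 lines: nhf trrp xanrc yexq uxuhh jkli ddcin
Hunk 3: at line 1 remove [xanrc] add [decz,iuxpw,ozo] -> 9 lines: nhf trrp decz iuxpw ozo yexq uxuhh jkli ddcin
Hunk 4: at line 7 remove [jkli] add [dqkk,ksxcn,kve] -> 11 lines: nhf trrp decz iuxpw ozo yexq uxuhh dqkk ksxcn kve ddcin

Answer: nhf
trrp
decz
iuxpw
ozo
yexq
uxuhh
dqkk
ksxcn
kve
ddcin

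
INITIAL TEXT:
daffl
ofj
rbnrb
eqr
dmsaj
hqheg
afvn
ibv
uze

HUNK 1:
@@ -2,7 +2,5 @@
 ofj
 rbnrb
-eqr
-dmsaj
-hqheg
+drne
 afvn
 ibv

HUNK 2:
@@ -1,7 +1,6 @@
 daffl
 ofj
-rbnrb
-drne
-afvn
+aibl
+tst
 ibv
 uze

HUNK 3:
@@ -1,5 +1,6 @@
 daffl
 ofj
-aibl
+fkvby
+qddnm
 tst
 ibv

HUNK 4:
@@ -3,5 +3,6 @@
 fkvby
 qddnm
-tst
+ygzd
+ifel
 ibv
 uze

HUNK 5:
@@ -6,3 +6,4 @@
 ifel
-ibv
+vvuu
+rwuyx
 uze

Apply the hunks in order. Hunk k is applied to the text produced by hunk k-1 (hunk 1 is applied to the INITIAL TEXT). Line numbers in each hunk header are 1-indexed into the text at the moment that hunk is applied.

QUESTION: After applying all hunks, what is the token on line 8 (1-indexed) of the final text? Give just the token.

Hunk 1: at line 2 remove [eqr,dmsaj,hqheg] add [drne] -> 7 lines: daffl ofj rbnrb drne afvn ibv uze
Hunk 2: at line 1 remove [rbnrb,drne,afvn] add [aibl,tst] -> 6 lines: daffl ofj aibl tst ibv uze
Hunk 3: at line 1 remove [aibl] add [fkvby,qddnm] -> 7 lines: daffl ofj fkvby qddnm tst ibv uze
Hunk 4: at line 3 remove [tst] add [ygzd,ifel] -> 8 lines: daffl ofj fkvby qddnm ygzd ifel ibv uze
Hunk 5: at line 6 remove [ibv] add [vvuu,rwuyx] -> 9 lines: daffl ofj fkvby qddnm ygzd ifel vvuu rwuyx uze
Final line 8: rwuyx

Answer: rwuyx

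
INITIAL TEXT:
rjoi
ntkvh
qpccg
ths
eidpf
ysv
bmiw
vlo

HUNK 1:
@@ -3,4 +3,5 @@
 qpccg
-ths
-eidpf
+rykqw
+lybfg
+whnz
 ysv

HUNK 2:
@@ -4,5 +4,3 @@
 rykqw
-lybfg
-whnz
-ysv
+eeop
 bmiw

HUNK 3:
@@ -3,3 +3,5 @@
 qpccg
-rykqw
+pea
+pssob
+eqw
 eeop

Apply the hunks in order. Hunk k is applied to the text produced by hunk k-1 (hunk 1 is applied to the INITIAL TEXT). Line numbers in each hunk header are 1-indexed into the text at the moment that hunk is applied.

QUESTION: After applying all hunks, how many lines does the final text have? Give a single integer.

Hunk 1: at line 3 remove [ths,eidpf] add [rykqw,lybfg,whnz] -> 9 lines: rjoi ntkvh qpccg rykqw lybfg whnz ysv bmiw vlo
Hunk 2: at line 4 remove [lybfg,whnz,ysv] add [eeop] -> 7 lines: rjoi ntkvh qpccg rykqw eeop bmiw vlo
Hunk 3: at line 3 remove [rykqw] add [pea,pssob,eqw] -> 9 lines: rjoi ntkvh qpccg pea pssob eqw eeop bmiw vlo
Final line count: 9

Answer: 9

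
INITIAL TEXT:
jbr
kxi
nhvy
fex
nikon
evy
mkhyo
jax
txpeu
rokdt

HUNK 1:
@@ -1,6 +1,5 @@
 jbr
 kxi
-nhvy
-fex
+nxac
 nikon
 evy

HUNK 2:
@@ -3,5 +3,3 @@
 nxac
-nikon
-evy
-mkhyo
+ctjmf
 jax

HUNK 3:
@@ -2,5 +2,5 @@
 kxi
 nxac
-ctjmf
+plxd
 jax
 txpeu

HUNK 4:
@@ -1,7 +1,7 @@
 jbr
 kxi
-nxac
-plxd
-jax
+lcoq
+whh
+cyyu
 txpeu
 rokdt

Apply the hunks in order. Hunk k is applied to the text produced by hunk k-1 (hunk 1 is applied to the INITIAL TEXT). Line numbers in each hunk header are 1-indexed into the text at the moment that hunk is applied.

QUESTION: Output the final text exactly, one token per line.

Answer: jbr
kxi
lcoq
whh
cyyu
txpeu
rokdt

Derivation:
Hunk 1: at line 1 remove [nhvy,fex] add [nxac] -> 9 lines: jbr kxi nxac nikon evy mkhyo jax txpeu rokdt
Hunk 2: at line 3 remove [nikon,evy,mkhyo] add [ctjmf] -> 7 lines: jbr kxi nxac ctjmf jax txpeu rokdt
Hunk 3: at line 2 remove [ctjmf] add [plxd] -> 7 lines: jbr kxi nxac plxd jax txpeu rokdt
Hunk 4: at line 1 remove [nxac,plxd,jax] add [lcoq,whh,cyyu] -> 7 lines: jbr kxi lcoq whh cyyu txpeu rokdt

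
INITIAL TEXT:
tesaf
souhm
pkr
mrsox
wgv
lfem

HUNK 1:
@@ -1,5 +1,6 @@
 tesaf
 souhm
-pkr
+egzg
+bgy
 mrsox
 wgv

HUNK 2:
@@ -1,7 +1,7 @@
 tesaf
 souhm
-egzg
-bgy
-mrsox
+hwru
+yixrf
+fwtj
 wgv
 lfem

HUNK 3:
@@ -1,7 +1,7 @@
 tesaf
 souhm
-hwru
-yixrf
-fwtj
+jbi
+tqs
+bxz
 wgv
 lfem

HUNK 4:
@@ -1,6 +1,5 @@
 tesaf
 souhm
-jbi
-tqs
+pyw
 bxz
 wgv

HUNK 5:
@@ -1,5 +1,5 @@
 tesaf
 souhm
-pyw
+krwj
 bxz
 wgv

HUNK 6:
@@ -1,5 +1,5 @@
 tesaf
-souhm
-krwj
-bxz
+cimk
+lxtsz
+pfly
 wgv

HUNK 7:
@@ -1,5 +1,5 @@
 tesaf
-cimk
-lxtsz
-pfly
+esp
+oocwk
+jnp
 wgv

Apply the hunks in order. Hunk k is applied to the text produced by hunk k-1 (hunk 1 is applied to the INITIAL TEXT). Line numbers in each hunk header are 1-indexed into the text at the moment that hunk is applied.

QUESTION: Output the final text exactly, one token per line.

Hunk 1: at line 1 remove [pkr] add [egzg,bgy] -> 7 lines: tesaf souhm egzg bgy mrsox wgv lfem
Hunk 2: at line 1 remove [egzg,bgy,mrsox] add [hwru,yixrf,fwtj] -> 7 lines: tesaf souhm hwru yixrf fwtj wgv lfem
Hunk 3: at line 1 remove [hwru,yixrf,fwtj] add [jbi,tqs,bxz] -> 7 lines: tesaf souhm jbi tqs bxz wgv lfem
Hunk 4: at line 1 remove [jbi,tqs] add [pyw] -> 6 lines: tesaf souhm pyw bxz wgv lfem
Hunk 5: at line 1 remove [pyw] add [krwj] -> 6 lines: tesaf souhm krwj bxz wgv lfem
Hunk 6: at line 1 remove [souhm,krwj,bxz] add [cimk,lxtsz,pfly] -> 6 lines: tesaf cimk lxtsz pfly wgv lfem
Hunk 7: at line 1 remove [cimk,lxtsz,pfly] add [esp,oocwk,jnp] -> 6 lines: tesaf esp oocwk jnp wgv lfem

Answer: tesaf
esp
oocwk
jnp
wgv
lfem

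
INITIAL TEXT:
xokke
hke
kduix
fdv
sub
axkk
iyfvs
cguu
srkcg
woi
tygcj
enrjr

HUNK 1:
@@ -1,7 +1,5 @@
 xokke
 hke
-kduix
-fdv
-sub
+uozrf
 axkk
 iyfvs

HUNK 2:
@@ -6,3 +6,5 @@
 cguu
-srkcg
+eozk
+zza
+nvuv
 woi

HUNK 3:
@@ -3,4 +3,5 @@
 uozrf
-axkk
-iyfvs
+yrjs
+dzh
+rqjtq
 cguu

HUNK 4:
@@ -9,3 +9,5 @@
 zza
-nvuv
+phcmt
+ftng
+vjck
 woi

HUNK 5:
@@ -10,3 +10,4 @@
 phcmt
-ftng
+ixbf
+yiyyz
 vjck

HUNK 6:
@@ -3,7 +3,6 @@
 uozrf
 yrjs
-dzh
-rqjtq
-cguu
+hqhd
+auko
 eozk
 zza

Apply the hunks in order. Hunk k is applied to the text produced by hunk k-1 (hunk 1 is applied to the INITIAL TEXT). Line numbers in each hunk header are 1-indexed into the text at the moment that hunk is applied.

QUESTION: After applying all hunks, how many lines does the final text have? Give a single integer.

Answer: 15

Derivation:
Hunk 1: at line 1 remove [kduix,fdv,sub] add [uozrf] -> 10 lines: xokke hke uozrf axkk iyfvs cguu srkcg woi tygcj enrjr
Hunk 2: at line 6 remove [srkcg] add [eozk,zza,nvuv] -> 12 lines: xokke hke uozrf axkk iyfvs cguu eozk zza nvuv woi tygcj enrjr
Hunk 3: at line 3 remove [axkk,iyfvs] add [yrjs,dzh,rqjtq] -> 13 lines: xokke hke uozrf yrjs dzh rqjtq cguu eozk zza nvuv woi tygcj enrjr
Hunk 4: at line 9 remove [nvuv] add [phcmt,ftng,vjck] -> 15 lines: xokke hke uozrf yrjs dzh rqjtq cguu eozk zza phcmt ftng vjck woi tygcj enrjr
Hunk 5: at line 10 remove [ftng] add [ixbf,yiyyz] -> 16 lines: xokke hke uozrf yrjs dzh rqjtq cguu eozk zza phcmt ixbf yiyyz vjck woi tygcj enrjr
Hunk 6: at line 3 remove [dzh,rqjtq,cguu] add [hqhd,auko] -> 15 lines: xokke hke uozrf yrjs hqhd auko eozk zza phcmt ixbf yiyyz vjck woi tygcj enrjr
Final line count: 15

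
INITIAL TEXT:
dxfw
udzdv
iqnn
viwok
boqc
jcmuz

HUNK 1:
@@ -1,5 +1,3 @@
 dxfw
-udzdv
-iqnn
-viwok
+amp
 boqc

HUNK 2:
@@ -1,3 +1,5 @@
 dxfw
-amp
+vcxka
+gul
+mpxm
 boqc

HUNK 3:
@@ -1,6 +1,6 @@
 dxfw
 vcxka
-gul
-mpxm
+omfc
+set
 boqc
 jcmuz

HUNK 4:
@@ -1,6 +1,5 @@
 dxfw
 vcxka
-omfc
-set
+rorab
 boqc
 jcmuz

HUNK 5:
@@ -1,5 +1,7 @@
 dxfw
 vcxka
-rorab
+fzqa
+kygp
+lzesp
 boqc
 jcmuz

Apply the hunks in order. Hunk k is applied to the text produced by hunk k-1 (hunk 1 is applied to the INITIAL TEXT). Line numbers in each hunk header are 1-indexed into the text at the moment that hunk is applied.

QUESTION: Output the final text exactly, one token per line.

Hunk 1: at line 1 remove [udzdv,iqnn,viwok] add [amp] -> 4 lines: dxfw amp boqc jcmuz
Hunk 2: at line 1 remove [amp] add [vcxka,gul,mpxm] -> 6 lines: dxfw vcxka gul mpxm boqc jcmuz
Hunk 3: at line 1 remove [gul,mpxm] add [omfc,set] -> 6 lines: dxfw vcxka omfc set boqc jcmuz
Hunk 4: at line 1 remove [omfc,set] add [rorab] -> 5 lines: dxfw vcxka rorab boqc jcmuz
Hunk 5: at line 1 remove [rorab] add [fzqa,kygp,lzesp] -> 7 lines: dxfw vcxka fzqa kygp lzesp boqc jcmuz

Answer: dxfw
vcxka
fzqa
kygp
lzesp
boqc
jcmuz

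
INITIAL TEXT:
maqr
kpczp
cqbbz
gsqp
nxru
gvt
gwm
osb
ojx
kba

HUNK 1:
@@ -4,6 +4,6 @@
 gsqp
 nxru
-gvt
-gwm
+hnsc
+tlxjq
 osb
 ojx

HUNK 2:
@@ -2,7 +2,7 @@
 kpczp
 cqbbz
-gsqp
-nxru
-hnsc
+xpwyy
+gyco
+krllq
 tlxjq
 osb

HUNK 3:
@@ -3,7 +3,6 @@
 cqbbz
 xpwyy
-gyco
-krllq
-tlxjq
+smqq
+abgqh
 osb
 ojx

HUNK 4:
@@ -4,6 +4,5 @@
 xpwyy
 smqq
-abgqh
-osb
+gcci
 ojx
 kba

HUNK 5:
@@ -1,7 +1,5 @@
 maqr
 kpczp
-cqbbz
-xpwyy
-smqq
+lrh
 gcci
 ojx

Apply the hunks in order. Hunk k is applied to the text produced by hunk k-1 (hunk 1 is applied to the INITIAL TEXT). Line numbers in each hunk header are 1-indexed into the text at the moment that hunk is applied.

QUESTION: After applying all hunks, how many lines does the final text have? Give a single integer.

Hunk 1: at line 4 remove [gvt,gwm] add [hnsc,tlxjq] -> 10 lines: maqr kpczp cqbbz gsqp nxru hnsc tlxjq osb ojx kba
Hunk 2: at line 2 remove [gsqp,nxru,hnsc] add [xpwyy,gyco,krllq] -> 10 lines: maqr kpczp cqbbz xpwyy gyco krllq tlxjq osb ojx kba
Hunk 3: at line 3 remove [gyco,krllq,tlxjq] add [smqq,abgqh] -> 9 lines: maqr kpczp cqbbz xpwyy smqq abgqh osb ojx kba
Hunk 4: at line 4 remove [abgqh,osb] add [gcci] -> 8 lines: maqr kpczp cqbbz xpwyy smqq gcci ojx kba
Hunk 5: at line 1 remove [cqbbz,xpwyy,smqq] add [lrh] -> 6 lines: maqr kpczp lrh gcci ojx kba
Final line count: 6

Answer: 6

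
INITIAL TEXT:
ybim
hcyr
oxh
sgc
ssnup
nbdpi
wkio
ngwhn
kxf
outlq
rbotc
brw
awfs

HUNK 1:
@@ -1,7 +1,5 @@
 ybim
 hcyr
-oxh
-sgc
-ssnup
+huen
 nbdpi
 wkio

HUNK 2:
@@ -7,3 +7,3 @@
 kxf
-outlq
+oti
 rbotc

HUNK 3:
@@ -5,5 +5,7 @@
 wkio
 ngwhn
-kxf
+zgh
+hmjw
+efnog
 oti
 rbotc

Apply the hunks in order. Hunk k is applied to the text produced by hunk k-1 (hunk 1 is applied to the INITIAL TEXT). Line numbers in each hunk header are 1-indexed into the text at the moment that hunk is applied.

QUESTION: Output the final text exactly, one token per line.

Hunk 1: at line 1 remove [oxh,sgc,ssnup] add [huen] -> 11 lines: ybim hcyr huen nbdpi wkio ngwhn kxf outlq rbotc brw awfs
Hunk 2: at line 7 remove [outlq] add [oti] -> 11 lines: ybim hcyr huen nbdpi wkio ngwhn kxf oti rbotc brw awfs
Hunk 3: at line 5 remove [kxf] add [zgh,hmjw,efnog] -> 13 lines: ybim hcyr huen nbdpi wkio ngwhn zgh hmjw efnog oti rbotc brw awfs

Answer: ybim
hcyr
huen
nbdpi
wkio
ngwhn
zgh
hmjw
efnog
oti
rbotc
brw
awfs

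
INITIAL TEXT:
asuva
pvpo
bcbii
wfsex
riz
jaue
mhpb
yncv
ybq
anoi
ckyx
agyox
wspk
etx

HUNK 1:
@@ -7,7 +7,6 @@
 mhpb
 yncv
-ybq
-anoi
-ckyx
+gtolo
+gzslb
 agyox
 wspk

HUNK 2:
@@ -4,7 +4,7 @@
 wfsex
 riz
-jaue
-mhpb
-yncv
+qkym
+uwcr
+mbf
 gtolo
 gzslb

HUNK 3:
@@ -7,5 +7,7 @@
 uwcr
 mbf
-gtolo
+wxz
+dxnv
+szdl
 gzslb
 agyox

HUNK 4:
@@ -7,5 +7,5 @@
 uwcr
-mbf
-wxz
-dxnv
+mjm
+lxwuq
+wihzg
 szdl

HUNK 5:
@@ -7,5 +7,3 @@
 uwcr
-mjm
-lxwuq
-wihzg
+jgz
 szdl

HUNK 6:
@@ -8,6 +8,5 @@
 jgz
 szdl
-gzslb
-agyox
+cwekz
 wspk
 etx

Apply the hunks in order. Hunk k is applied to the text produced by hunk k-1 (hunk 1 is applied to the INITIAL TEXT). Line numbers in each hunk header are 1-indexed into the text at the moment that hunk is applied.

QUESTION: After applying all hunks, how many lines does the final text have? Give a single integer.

Answer: 12

Derivation:
Hunk 1: at line 7 remove [ybq,anoi,ckyx] add [gtolo,gzslb] -> 13 lines: asuva pvpo bcbii wfsex riz jaue mhpb yncv gtolo gzslb agyox wspk etx
Hunk 2: at line 4 remove [jaue,mhpb,yncv] add [qkym,uwcr,mbf] -> 13 lines: asuva pvpo bcbii wfsex riz qkym uwcr mbf gtolo gzslb agyox wspk etx
Hunk 3: at line 7 remove [gtolo] add [wxz,dxnv,szdl] -> 15 lines: asuva pvpo bcbii wfsex riz qkym uwcr mbf wxz dxnv szdl gzslb agyox wspk etx
Hunk 4: at line 7 remove [mbf,wxz,dxnv] add [mjm,lxwuq,wihzg] -> 15 lines: asuva pvpo bcbii wfsex riz qkym uwcr mjm lxwuq wihzg szdl gzslb agyox wspk etx
Hunk 5: at line 7 remove [mjm,lxwuq,wihzg] add [jgz] -> 13 lines: asuva pvpo bcbii wfsex riz qkym uwcr jgz szdl gzslb agyox wspk etx
Hunk 6: at line 8 remove [gzslb,agyox] add [cwekz] -> 12 lines: asuva pvpo bcbii wfsex riz qkym uwcr jgz szdl cwekz wspk etx
Final line count: 12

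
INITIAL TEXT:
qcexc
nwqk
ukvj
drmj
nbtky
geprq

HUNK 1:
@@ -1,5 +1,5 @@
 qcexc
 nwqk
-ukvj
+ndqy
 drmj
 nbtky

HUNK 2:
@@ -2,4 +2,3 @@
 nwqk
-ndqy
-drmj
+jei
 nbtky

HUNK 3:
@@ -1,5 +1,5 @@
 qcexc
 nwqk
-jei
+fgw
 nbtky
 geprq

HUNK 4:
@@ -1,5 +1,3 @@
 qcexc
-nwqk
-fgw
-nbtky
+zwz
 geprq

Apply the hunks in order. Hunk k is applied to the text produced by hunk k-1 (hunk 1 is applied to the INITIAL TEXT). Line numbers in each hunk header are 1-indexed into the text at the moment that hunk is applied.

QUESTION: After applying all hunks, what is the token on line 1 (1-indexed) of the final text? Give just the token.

Answer: qcexc

Derivation:
Hunk 1: at line 1 remove [ukvj] add [ndqy] -> 6 lines: qcexc nwqk ndqy drmj nbtky geprq
Hunk 2: at line 2 remove [ndqy,drmj] add [jei] -> 5 lines: qcexc nwqk jei nbtky geprq
Hunk 3: at line 1 remove [jei] add [fgw] -> 5 lines: qcexc nwqk fgw nbtky geprq
Hunk 4: at line 1 remove [nwqk,fgw,nbtky] add [zwz] -> 3 lines: qcexc zwz geprq
Final line 1: qcexc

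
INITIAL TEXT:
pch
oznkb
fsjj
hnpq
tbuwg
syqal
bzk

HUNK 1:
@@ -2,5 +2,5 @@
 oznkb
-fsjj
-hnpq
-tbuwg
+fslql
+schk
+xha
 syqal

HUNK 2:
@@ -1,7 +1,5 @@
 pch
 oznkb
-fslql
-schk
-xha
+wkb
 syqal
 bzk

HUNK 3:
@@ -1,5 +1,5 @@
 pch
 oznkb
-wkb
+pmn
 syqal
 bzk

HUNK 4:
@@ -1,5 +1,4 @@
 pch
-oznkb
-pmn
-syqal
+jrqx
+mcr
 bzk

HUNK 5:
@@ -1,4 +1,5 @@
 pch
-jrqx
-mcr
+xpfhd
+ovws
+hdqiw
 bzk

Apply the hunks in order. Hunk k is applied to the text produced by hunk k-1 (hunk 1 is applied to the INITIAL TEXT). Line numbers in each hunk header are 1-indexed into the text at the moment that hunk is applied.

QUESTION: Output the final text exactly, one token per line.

Hunk 1: at line 2 remove [fsjj,hnpq,tbuwg] add [fslql,schk,xha] -> 7 lines: pch oznkb fslql schk xha syqal bzk
Hunk 2: at line 1 remove [fslql,schk,xha] add [wkb] -> 5 lines: pch oznkb wkb syqal bzk
Hunk 3: at line 1 remove [wkb] add [pmn] -> 5 lines: pch oznkb pmn syqal bzk
Hunk 4: at line 1 remove [oznkb,pmn,syqal] add [jrqx,mcr] -> 4 lines: pch jrqx mcr bzk
Hunk 5: at line 1 remove [jrqx,mcr] add [xpfhd,ovws,hdqiw] -> 5 lines: pch xpfhd ovws hdqiw bzk

Answer: pch
xpfhd
ovws
hdqiw
bzk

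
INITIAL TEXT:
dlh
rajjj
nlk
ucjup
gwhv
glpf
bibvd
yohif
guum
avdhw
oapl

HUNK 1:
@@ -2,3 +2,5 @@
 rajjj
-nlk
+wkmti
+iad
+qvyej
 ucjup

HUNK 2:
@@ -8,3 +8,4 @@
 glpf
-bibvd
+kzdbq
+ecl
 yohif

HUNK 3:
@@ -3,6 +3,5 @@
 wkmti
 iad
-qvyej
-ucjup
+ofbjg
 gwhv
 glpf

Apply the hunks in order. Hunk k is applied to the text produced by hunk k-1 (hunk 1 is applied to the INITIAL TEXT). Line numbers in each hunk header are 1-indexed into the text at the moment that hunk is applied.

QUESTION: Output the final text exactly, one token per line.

Hunk 1: at line 2 remove [nlk] add [wkmti,iad,qvyej] -> 13 lines: dlh rajjj wkmti iad qvyej ucjup gwhv glpf bibvd yohif guum avdhw oapl
Hunk 2: at line 8 remove [bibvd] add [kzdbq,ecl] -> 14 lines: dlh rajjj wkmti iad qvyej ucjup gwhv glpf kzdbq ecl yohif guum avdhw oapl
Hunk 3: at line 3 remove [qvyej,ucjup] add [ofbjg] -> 13 lines: dlh rajjj wkmti iad ofbjg gwhv glpf kzdbq ecl yohif guum avdhw oapl

Answer: dlh
rajjj
wkmti
iad
ofbjg
gwhv
glpf
kzdbq
ecl
yohif
guum
avdhw
oapl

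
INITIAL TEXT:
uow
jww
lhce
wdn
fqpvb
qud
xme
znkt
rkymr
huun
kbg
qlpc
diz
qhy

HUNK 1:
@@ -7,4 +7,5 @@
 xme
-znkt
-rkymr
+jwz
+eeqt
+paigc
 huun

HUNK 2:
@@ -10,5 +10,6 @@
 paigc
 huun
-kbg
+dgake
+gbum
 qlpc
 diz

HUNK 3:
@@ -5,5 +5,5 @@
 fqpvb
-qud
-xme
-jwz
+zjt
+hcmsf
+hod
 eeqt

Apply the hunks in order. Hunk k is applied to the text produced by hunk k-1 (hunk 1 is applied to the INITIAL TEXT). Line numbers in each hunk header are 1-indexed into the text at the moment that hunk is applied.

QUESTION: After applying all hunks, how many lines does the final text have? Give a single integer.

Answer: 16

Derivation:
Hunk 1: at line 7 remove [znkt,rkymr] add [jwz,eeqt,paigc] -> 15 lines: uow jww lhce wdn fqpvb qud xme jwz eeqt paigc huun kbg qlpc diz qhy
Hunk 2: at line 10 remove [kbg] add [dgake,gbum] -> 16 lines: uow jww lhce wdn fqpvb qud xme jwz eeqt paigc huun dgake gbum qlpc diz qhy
Hunk 3: at line 5 remove [qud,xme,jwz] add [zjt,hcmsf,hod] -> 16 lines: uow jww lhce wdn fqpvb zjt hcmsf hod eeqt paigc huun dgake gbum qlpc diz qhy
Final line count: 16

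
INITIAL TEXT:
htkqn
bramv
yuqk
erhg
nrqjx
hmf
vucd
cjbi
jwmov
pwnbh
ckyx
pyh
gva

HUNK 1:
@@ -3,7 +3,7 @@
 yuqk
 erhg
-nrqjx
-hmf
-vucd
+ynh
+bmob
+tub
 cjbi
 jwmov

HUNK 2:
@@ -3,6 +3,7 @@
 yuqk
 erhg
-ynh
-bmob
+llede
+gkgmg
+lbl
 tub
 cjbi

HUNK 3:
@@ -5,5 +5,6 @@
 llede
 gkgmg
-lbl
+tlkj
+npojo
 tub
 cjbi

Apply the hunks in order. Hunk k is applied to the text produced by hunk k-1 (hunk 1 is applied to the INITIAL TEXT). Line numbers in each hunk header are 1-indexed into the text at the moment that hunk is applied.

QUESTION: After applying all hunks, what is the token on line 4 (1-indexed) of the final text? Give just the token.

Answer: erhg

Derivation:
Hunk 1: at line 3 remove [nrqjx,hmf,vucd] add [ynh,bmob,tub] -> 13 lines: htkqn bramv yuqk erhg ynh bmob tub cjbi jwmov pwnbh ckyx pyh gva
Hunk 2: at line 3 remove [ynh,bmob] add [llede,gkgmg,lbl] -> 14 lines: htkqn bramv yuqk erhg llede gkgmg lbl tub cjbi jwmov pwnbh ckyx pyh gva
Hunk 3: at line 5 remove [lbl] add [tlkj,npojo] -> 15 lines: htkqn bramv yuqk erhg llede gkgmg tlkj npojo tub cjbi jwmov pwnbh ckyx pyh gva
Final line 4: erhg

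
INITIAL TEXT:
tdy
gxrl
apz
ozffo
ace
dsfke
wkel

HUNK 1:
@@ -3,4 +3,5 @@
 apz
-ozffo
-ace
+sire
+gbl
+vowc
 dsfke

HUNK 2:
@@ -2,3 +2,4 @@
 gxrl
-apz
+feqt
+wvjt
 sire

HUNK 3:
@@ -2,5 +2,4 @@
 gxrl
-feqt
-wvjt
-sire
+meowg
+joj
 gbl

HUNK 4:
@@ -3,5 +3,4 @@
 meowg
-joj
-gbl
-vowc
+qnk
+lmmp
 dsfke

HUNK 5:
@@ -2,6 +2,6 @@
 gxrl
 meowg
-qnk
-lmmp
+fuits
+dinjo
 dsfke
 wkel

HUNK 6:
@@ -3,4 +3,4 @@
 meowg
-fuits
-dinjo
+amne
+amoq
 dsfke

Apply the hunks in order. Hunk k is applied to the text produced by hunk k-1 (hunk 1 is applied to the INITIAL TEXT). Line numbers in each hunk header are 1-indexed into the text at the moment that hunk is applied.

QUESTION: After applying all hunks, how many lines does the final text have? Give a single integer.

Hunk 1: at line 3 remove [ozffo,ace] add [sire,gbl,vowc] -> 8 lines: tdy gxrl apz sire gbl vowc dsfke wkel
Hunk 2: at line 2 remove [apz] add [feqt,wvjt] -> 9 lines: tdy gxrl feqt wvjt sire gbl vowc dsfke wkel
Hunk 3: at line 2 remove [feqt,wvjt,sire] add [meowg,joj] -> 8 lines: tdy gxrl meowg joj gbl vowc dsfke wkel
Hunk 4: at line 3 remove [joj,gbl,vowc] add [qnk,lmmp] -> 7 lines: tdy gxrl meowg qnk lmmp dsfke wkel
Hunk 5: at line 2 remove [qnk,lmmp] add [fuits,dinjo] -> 7 lines: tdy gxrl meowg fuits dinjo dsfke wkel
Hunk 6: at line 3 remove [fuits,dinjo] add [amne,amoq] -> 7 lines: tdy gxrl meowg amne amoq dsfke wkel
Final line count: 7

Answer: 7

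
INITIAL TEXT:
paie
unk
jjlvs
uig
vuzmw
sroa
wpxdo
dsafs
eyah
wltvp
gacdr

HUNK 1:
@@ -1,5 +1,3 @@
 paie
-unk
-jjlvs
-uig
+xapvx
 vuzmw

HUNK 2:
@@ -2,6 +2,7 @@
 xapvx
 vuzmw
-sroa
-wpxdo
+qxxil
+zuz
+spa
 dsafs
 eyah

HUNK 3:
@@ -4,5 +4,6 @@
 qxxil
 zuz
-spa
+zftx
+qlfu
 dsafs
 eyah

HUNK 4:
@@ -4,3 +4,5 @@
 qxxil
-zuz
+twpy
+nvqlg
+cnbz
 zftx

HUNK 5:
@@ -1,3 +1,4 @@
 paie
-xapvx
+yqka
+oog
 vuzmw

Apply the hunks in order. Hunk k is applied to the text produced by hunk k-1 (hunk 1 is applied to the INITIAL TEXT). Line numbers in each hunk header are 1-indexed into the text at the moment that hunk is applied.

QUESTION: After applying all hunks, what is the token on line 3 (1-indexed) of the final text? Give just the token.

Hunk 1: at line 1 remove [unk,jjlvs,uig] add [xapvx] -> 9 lines: paie xapvx vuzmw sroa wpxdo dsafs eyah wltvp gacdr
Hunk 2: at line 2 remove [sroa,wpxdo] add [qxxil,zuz,spa] -> 10 lines: paie xapvx vuzmw qxxil zuz spa dsafs eyah wltvp gacdr
Hunk 3: at line 4 remove [spa] add [zftx,qlfu] -> 11 lines: paie xapvx vuzmw qxxil zuz zftx qlfu dsafs eyah wltvp gacdr
Hunk 4: at line 4 remove [zuz] add [twpy,nvqlg,cnbz] -> 13 lines: paie xapvx vuzmw qxxil twpy nvqlg cnbz zftx qlfu dsafs eyah wltvp gacdr
Hunk 5: at line 1 remove [xapvx] add [yqka,oog] -> 14 lines: paie yqka oog vuzmw qxxil twpy nvqlg cnbz zftx qlfu dsafs eyah wltvp gacdr
Final line 3: oog

Answer: oog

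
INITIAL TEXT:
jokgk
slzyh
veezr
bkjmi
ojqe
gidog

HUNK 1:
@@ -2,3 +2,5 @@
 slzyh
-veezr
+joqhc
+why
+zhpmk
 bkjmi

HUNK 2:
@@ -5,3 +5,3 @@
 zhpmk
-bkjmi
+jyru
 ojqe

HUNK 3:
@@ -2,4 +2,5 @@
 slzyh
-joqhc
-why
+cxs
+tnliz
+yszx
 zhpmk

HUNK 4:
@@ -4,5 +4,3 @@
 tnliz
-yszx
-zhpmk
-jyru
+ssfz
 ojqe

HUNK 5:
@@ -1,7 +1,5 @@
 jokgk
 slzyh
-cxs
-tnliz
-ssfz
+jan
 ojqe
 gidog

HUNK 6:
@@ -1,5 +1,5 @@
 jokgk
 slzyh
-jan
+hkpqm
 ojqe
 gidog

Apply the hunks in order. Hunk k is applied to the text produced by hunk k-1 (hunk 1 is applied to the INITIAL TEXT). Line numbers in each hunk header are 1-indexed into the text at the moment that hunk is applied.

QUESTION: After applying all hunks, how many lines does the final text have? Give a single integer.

Answer: 5

Derivation:
Hunk 1: at line 2 remove [veezr] add [joqhc,why,zhpmk] -> 8 lines: jokgk slzyh joqhc why zhpmk bkjmi ojqe gidog
Hunk 2: at line 5 remove [bkjmi] add [jyru] -> 8 lines: jokgk slzyh joqhc why zhpmk jyru ojqe gidog
Hunk 3: at line 2 remove [joqhc,why] add [cxs,tnliz,yszx] -> 9 lines: jokgk slzyh cxs tnliz yszx zhpmk jyru ojqe gidog
Hunk 4: at line 4 remove [yszx,zhpmk,jyru] add [ssfz] -> 7 lines: jokgk slzyh cxs tnliz ssfz ojqe gidog
Hunk 5: at line 1 remove [cxs,tnliz,ssfz] add [jan] -> 5 lines: jokgk slzyh jan ojqe gidog
Hunk 6: at line 1 remove [jan] add [hkpqm] -> 5 lines: jokgk slzyh hkpqm ojqe gidog
Final line count: 5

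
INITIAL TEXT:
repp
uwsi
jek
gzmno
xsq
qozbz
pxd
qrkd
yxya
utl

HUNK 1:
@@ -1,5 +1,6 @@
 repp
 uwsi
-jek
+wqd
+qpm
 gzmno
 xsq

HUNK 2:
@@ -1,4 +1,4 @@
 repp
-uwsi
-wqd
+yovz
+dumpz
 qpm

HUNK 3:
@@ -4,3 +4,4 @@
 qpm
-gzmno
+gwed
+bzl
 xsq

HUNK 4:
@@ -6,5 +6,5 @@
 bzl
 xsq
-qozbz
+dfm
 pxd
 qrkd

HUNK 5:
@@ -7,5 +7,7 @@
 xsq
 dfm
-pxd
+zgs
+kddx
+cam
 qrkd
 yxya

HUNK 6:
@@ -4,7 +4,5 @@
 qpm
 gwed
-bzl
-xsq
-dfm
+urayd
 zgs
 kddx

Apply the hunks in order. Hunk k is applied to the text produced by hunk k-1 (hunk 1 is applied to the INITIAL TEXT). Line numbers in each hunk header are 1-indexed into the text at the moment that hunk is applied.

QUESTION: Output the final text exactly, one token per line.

Answer: repp
yovz
dumpz
qpm
gwed
urayd
zgs
kddx
cam
qrkd
yxya
utl

Derivation:
Hunk 1: at line 1 remove [jek] add [wqd,qpm] -> 11 lines: repp uwsi wqd qpm gzmno xsq qozbz pxd qrkd yxya utl
Hunk 2: at line 1 remove [uwsi,wqd] add [yovz,dumpz] -> 11 lines: repp yovz dumpz qpm gzmno xsq qozbz pxd qrkd yxya utl
Hunk 3: at line 4 remove [gzmno] add [gwed,bzl] -> 12 lines: repp yovz dumpz qpm gwed bzl xsq qozbz pxd qrkd yxya utl
Hunk 4: at line 6 remove [qozbz] add [dfm] -> 12 lines: repp yovz dumpz qpm gwed bzl xsq dfm pxd qrkd yxya utl
Hunk 5: at line 7 remove [pxd] add [zgs,kddx,cam] -> 14 lines: repp yovz dumpz qpm gwed bzl xsq dfm zgs kddx cam qrkd yxya utl
Hunk 6: at line 4 remove [bzl,xsq,dfm] add [urayd] -> 12 lines: repp yovz dumpz qpm gwed urayd zgs kddx cam qrkd yxya utl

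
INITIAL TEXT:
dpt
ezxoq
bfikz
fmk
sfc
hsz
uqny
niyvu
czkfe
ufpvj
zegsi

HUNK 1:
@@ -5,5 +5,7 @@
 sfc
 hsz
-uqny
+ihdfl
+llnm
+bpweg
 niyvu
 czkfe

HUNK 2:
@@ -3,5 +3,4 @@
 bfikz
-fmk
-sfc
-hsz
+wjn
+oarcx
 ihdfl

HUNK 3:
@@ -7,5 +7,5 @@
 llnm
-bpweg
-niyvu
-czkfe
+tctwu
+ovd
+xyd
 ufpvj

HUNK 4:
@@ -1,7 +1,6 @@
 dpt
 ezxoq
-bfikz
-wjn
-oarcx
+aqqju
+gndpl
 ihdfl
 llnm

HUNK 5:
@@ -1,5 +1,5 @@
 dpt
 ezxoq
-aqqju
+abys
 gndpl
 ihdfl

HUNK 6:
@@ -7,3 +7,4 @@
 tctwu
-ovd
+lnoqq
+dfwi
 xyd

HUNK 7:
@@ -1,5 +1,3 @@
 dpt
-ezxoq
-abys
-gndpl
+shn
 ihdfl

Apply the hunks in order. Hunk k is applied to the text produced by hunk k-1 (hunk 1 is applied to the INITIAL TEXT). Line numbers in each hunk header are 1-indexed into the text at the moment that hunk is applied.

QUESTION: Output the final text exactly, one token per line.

Hunk 1: at line 5 remove [uqny] add [ihdfl,llnm,bpweg] -> 13 lines: dpt ezxoq bfikz fmk sfc hsz ihdfl llnm bpweg niyvu czkfe ufpvj zegsi
Hunk 2: at line 3 remove [fmk,sfc,hsz] add [wjn,oarcx] -> 12 lines: dpt ezxoq bfikz wjn oarcx ihdfl llnm bpweg niyvu czkfe ufpvj zegsi
Hunk 3: at line 7 remove [bpweg,niyvu,czkfe] add [tctwu,ovd,xyd] -> 12 lines: dpt ezxoq bfikz wjn oarcx ihdfl llnm tctwu ovd xyd ufpvj zegsi
Hunk 4: at line 1 remove [bfikz,wjn,oarcx] add [aqqju,gndpl] -> 11 lines: dpt ezxoq aqqju gndpl ihdfl llnm tctwu ovd xyd ufpvj zegsi
Hunk 5: at line 1 remove [aqqju] add [abys] -> 11 lines: dpt ezxoq abys gndpl ihdfl llnm tctwu ovd xyd ufpvj zegsi
Hunk 6: at line 7 remove [ovd] add [lnoqq,dfwi] -> 12 lines: dpt ezxoq abys gndpl ihdfl llnm tctwu lnoqq dfwi xyd ufpvj zegsi
Hunk 7: at line 1 remove [ezxoq,abys,gndpl] add [shn] -> 10 lines: dpt shn ihdfl llnm tctwu lnoqq dfwi xyd ufpvj zegsi

Answer: dpt
shn
ihdfl
llnm
tctwu
lnoqq
dfwi
xyd
ufpvj
zegsi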